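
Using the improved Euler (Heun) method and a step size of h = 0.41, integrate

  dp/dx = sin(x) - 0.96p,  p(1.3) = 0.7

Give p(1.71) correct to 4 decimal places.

0.8015

Heun: k1 = f(x_n, p_n); k2 = f(x_n + h, p_n + h·k1); p_{n+1} = p_n + (h/2)·(k1 + k2).
x=1.300000, p=0.700000:
  k1 = f(1.300000, 0.700000) = 0.291558
  k2 = f(1.710000, 0.819539) = 0.203570
  p ← 0.700000 + (0.41/2)·(0.291558 + 0.203570) = 0.801501
p(1.71) ≈ 0.8015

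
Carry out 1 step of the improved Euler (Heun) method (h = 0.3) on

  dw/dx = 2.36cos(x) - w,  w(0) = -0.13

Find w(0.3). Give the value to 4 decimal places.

Heun: k1 = f(x_n, w_n); k2 = f(x_n + h, w_n + h·k1); w_{n+1} = w_n + (h/2)·(k1 + k2).
x=0.000000, w=-0.130000:
  k1 = f(0.000000, -0.130000) = 2.490000
  k2 = f(0.300000, 0.617000) = 1.637594
  w ← -0.130000 + (0.3/2)·(2.490000 + 1.637594) = 0.489139
w(0.3) ≈ 0.4891

0.4891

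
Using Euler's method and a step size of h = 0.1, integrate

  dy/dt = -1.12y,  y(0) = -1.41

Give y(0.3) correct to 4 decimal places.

Euler: y_{n+1} = y_n + h·f(t_n, y_n).
t=0.000000, y=-1.410000: f=1.579200 → y ← -1.410000 + 0.1·1.579200 = -1.252080
t=0.100000, y=-1.252080: f=1.402330 → y ← -1.252080 + 0.1·1.402330 = -1.111847
t=0.200000, y=-1.111847: f=1.245269 → y ← -1.111847 + 0.1·1.245269 = -0.987320
y(0.3) ≈ -0.9873

-0.9873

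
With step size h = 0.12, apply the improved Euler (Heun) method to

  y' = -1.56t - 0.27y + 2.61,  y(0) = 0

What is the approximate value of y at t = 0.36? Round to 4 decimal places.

Heun: k1 = f(t_n, y_n); k2 = f(t_n + h, y_n + h·k1); y_{n+1} = y_n + (h/2)·(k1 + k2).
t=0.000000, y=0.000000:
  k1 = f(0.000000, 0.000000) = 2.610000
  k2 = f(0.120000, 0.313200) = 2.338236
  y ← 0.000000 + (0.12/2)·(2.610000 + 2.338236) = 0.296894
t=0.120000, y=0.296894:
  k1 = f(0.120000, 0.296894) = 2.342639
  k2 = f(0.240000, 0.578011) = 2.079537
  y ← 0.296894 + (0.12/2)·(2.342639 + 2.079537) = 0.562225
t=0.240000, y=0.562225:
  k1 = f(0.240000, 0.562225) = 2.083799
  k2 = f(0.360000, 0.812281) = 1.829084
  y ← 0.562225 + (0.12/2)·(2.083799 + 1.829084) = 0.796998
y(0.36) ≈ 0.7970

0.7970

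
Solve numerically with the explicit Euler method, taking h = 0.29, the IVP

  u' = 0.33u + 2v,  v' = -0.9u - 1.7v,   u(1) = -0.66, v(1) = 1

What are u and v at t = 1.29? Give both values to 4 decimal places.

Euler on (u,v): u_{n+1} = u_n + h·u', v_{n+1} = v_n + h·v'.
1.000000: (-0.660000, 1.000000); f=(1.782200, -1.106000) → (-0.143162, 0.679260)
(u(1.29), v(1.29)) ≈ (-0.1432, 0.6793)

-0.1432, 0.6793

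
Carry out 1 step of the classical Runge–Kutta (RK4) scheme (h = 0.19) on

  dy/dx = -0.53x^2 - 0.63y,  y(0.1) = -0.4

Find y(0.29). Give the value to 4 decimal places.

-0.3588

RK4: k1 = f(x_n, y_n); k2 = f(x_n + h/2, y_n + (h/2)·k1); k3 = f(x_n + h/2, y_n + (h/2)·k2); k4 = f(x_n + h, y_n + h·k3); y_{n+1} = y_n + (h/6)·(k1 + 2k2 + 2k3 + k4).
x=0.100000, y=-0.400000:
  k1 = f(0.100000, -0.400000) = 0.246700
  k2 = f(0.195000, -0.376564) = 0.217082
  k3 = f(0.195000, -0.379377) = 0.218854
  k4 = f(0.290000, -0.358418) = 0.181230
  y ← -0.400000 + (0.19/6)·(k1 + 2k2 + 2k3 + k4) = -0.358840
y(0.29) ≈ -0.3588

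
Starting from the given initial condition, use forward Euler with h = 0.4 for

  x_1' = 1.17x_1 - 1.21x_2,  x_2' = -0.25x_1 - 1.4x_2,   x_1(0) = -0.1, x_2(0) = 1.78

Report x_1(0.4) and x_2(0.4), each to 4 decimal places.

-1.0083, 0.7932

Euler on (x_1,x_2): x_1_{n+1} = x_1_n + h·x_1', x_2_{n+1} = x_2_n + h·x_2'.
0.000000: (-0.100000, 1.780000); f=(-2.270800, -2.467000) → (-1.008320, 0.793200)
(x_1(0.4), x_2(0.4)) ≈ (-1.0083, 0.7932)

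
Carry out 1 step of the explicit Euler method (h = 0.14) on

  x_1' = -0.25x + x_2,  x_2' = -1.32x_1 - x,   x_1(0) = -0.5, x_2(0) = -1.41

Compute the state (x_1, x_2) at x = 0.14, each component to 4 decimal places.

-0.6974, -1.3176

Euler on (x_1,x_2): x_1_{n+1} = x_1_n + h·x_1', x_2_{n+1} = x_2_n + h·x_2'.
0.000000: (-0.500000, -1.410000); f=(-1.410000, 0.660000) → (-0.697400, -1.317600)
(x_1(0.14), x_2(0.14)) ≈ (-0.6974, -1.3176)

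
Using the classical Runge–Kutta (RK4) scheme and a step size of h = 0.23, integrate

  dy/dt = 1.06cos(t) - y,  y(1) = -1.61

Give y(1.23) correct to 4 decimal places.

RK4: k1 = f(t_n, y_n); k2 = f(t_n + h/2, y_n + (h/2)·k1); k3 = f(t_n + h/2, y_n + (h/2)·k2); k4 = f(t_n + h, y_n + h·k3); y_{n+1} = y_n + (h/6)·(k1 + 2k2 + 2k3 + k4).
t=1.000000, y=-1.610000:
  k1 = f(1.000000, -1.610000) = 2.182720
  k2 = f(1.115000, -1.358987) = 1.825575
  k3 = f(1.115000, -1.400059) = 1.866647
  k4 = f(1.230000, -1.180671) = 1.534963
  y ← -1.610000 + (0.23/6)·(k1 + 2k2 + 2k3 + k4) = -1.184418
y(1.23) ≈ -1.1844

-1.1844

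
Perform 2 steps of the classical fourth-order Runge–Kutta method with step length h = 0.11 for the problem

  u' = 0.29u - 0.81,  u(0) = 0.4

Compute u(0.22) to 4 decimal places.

RK4: k1 = f(t_n, u_n); k2 = f(t_n + h/2, u_n + (h/2)·k1); k3 = f(t_n + h/2, u_n + (h/2)·k2); k4 = f(t_n + h, u_n + h·k3); u_{n+1} = u_n + (h/6)·(k1 + 2k2 + 2k3 + k4).
t=0.000000, u=0.400000:
  k1 = f(0.000000, 0.400000) = -0.694000
  k2 = f(0.055000, 0.361830) = -0.705069
  k3 = f(0.055000, 0.361221) = -0.705246
  k4 = f(0.110000, 0.322423) = -0.716497
  u ← 0.400000 + (0.11/6)·(k1 + 2k2 + 2k3 + k4) = 0.322429
t=0.110000, u=0.322429:
  k1 = f(0.110000, 0.322429) = -0.716495
  k2 = f(0.165000, 0.283022) = -0.727924
  k3 = f(0.165000, 0.282394) = -0.728106
  k4 = f(0.220000, 0.242338) = -0.739722
  u ← 0.322429 + (0.11/6)·(k1 + 2k2 + 2k3 + k4) = 0.242344
u(0.22) ≈ 0.2423

0.2423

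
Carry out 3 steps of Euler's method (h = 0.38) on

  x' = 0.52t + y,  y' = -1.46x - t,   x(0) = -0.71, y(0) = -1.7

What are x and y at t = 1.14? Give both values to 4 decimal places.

Euler on (x,y): x_{n+1} = x_n + h·x', y_{n+1} = y_n + h·y'.
0.000000: (-0.710000, -1.700000); f=(-1.700000, 1.036600) → (-1.356000, -1.306092)
0.380000: (-1.356000, -1.306092); f=(-1.108492, 1.599760) → (-1.777227, -0.698183)
0.760000: (-1.777227, -0.698183); f=(-0.302983, 1.834751) → (-1.892361, -0.000978)
(x(1.14), y(1.14)) ≈ (-1.8924, -0.0010)

-1.8924, -0.0010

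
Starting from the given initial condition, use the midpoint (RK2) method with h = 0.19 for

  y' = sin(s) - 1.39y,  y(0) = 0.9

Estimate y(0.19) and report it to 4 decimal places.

0.7117

Midpoint: k1 = f(s_n, y_n); k2 = f(s_n + h/2, y_n + (h/2)·k1); y_{n+1} = y_n + h·k2.
s=0.000000, y=0.900000:
  k1 = f(0.000000, 0.900000) = -1.251000
  k2 = f(0.095000, 0.781155) = -0.990948
  y ← 0.900000 + 0.19·(-0.990948) = 0.711720
y(0.19) ≈ 0.7117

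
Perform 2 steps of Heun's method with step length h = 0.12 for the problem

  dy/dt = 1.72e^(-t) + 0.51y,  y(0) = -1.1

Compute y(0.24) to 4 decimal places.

Heun: k1 = f(t_n, y_n); k2 = f(t_n + h, y_n + h·k1); y_{n+1} = y_n + (h/2)·(k1 + k2).
t=0.000000, y=-1.100000:
  k1 = f(0.000000, -1.100000) = 1.159000
  k2 = f(0.120000, -0.960920) = 1.035434
  y ← -1.100000 + (0.12/2)·(1.159000 + 1.035434) = -0.968334
t=0.120000, y=-0.968334:
  k1 = f(0.120000, -0.968334) = 1.031653
  k2 = f(0.240000, -0.844536) = 0.922287
  y ← -0.968334 + (0.12/2)·(1.031653 + 0.922287) = -0.851098
y(0.24) ≈ -0.8511

-0.8511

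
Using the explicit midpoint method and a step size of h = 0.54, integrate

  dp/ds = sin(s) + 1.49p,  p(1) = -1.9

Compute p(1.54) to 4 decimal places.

-3.3452

Midpoint: k1 = f(s_n, p_n); k2 = f(s_n + h/2, p_n + (h/2)·k1); p_{n+1} = p_n + h·k2.
s=1.000000, p=-1.900000:
  k1 = f(1.000000, -1.900000) = -1.989529
  k2 = f(1.270000, -2.437173) = -2.676287
  p ← -1.900000 + 0.54·(-2.676287) = -3.345195
p(1.54) ≈ -3.3452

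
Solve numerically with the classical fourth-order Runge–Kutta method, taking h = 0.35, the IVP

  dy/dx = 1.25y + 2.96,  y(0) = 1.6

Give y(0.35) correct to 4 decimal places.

3.7772

RK4: k1 = f(x_n, y_n); k2 = f(x_n + h/2, y_n + (h/2)·k1); k3 = f(x_n + h/2, y_n + (h/2)·k2); k4 = f(x_n + h, y_n + h·k3); y_{n+1} = y_n + (h/6)·(k1 + 2k2 + 2k3 + k4).
x=0.000000, y=1.600000:
  k1 = f(0.000000, 1.600000) = 4.960000
  k2 = f(0.175000, 2.468000) = 6.045000
  k3 = f(0.175000, 2.657875) = 6.282344
  k4 = f(0.350000, 3.798820) = 7.708525
  y ← 1.600000 + (0.35/6)·(k1 + 2k2 + 2k3 + k4) = 3.777187
y(0.35) ≈ 3.7772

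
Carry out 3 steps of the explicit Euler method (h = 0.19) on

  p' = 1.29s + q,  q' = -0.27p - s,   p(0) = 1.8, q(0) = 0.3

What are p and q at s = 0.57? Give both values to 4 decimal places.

2.0507, -0.0956

Euler on (p,q): p_{n+1} = p_n + h·p', q_{n+1} = q_n + h·q'.
0.000000: (1.800000, 0.300000); f=(0.300000, -0.486000) → (1.857000, 0.207660)
0.190000: (1.857000, 0.207660); f=(0.452760, -0.691390) → (1.943024, 0.076296)
0.380000: (1.943024, 0.076296); f=(0.566496, -0.904617) → (2.050659, -0.095581)
(p(0.57), q(0.57)) ≈ (2.0507, -0.0956)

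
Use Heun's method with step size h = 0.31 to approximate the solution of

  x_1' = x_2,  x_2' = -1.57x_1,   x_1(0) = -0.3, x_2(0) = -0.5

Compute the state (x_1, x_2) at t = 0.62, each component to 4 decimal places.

-0.4978, -0.0820

Heun on (x_1,x_2): k1 = f(t_n, state_n); k2 = f(t_n + h, state_n + h·k1); state_{n+1} = state_n + (h/2)·(k1 + k2).
0.000000: (-0.300000, -0.500000)
  k1 = (-0.500000, 0.471000)
  predictor → (-0.455000, -0.353990)
  k2 = (-0.353990, 0.714350)
  → (-0.432368, -0.316271)
0.310000: (-0.432368, -0.316271)
  k1 = (-0.316271, 0.678818)
  predictor → (-0.530412, -0.105837)
  k2 = (-0.105837, 0.832747)
  → (-0.497795, -0.081978)
(x_1(0.62), x_2(0.62)) ≈ (-0.4978, -0.0820)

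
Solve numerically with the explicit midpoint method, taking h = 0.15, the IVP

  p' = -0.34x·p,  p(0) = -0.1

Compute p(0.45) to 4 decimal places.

-0.0966

Midpoint: k1 = f(x_n, p_n); k2 = f(x_n + h/2, p_n + (h/2)·k1); p_{n+1} = p_n + h·k2.
x=0.000000, p=-0.100000:
  k1 = f(0.000000, -0.100000) = 0.000000
  k2 = f(0.075000, -0.100000) = 0.002550
  p ← -0.100000 + 0.15·0.002550 = -0.099618
x=0.150000, p=-0.099618:
  k1 = f(0.150000, -0.099618) = 0.005080
  k2 = f(0.225000, -0.099236) = 0.007592
  p ← -0.099618 + 0.15·0.007592 = -0.098479
x=0.300000, p=-0.098479:
  k1 = f(0.300000, -0.098479) = 0.010045
  k2 = f(0.375000, -0.097725) = 0.012460
  p ← -0.098479 + 0.15·0.012460 = -0.096610
p(0.45) ≈ -0.0966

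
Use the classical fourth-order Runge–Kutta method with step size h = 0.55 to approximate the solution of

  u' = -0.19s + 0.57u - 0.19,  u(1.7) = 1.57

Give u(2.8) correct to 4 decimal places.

RK4: k1 = f(s_n, u_n); k2 = f(s_n + h/2, u_n + (h/2)·k1); k3 = f(s_n + h/2, u_n + (h/2)·k2); k4 = f(s_n + h, u_n + h·k3); u_{n+1} = u_n + (h/6)·(k1 + 2k2 + 2k3 + k4).
s=1.700000, u=1.570000:
  k1 = f(1.700000, 1.570000) = 0.381900
  k2 = f(1.975000, 1.675023) = 0.389513
  k3 = f(1.975000, 1.677116) = 0.390706
  k4 = f(2.250000, 1.784888) = 0.399886
  u ← 1.570000 + (0.55/6)·(k1 + 2k2 + 2k3 + k4) = 1.784704
s=2.250000, u=1.784704:
  k1 = f(2.250000, 1.784704) = 0.399781
  k2 = f(2.525000, 1.894644) = 0.410197
  k3 = f(2.525000, 1.897508) = 0.411830
  k4 = f(2.800000, 2.011210) = 0.424390
  u ← 1.784704 + (0.55/6)·(k1 + 2k2 + 2k3 + k4) = 2.010958
u(2.8) ≈ 2.0110

2.0110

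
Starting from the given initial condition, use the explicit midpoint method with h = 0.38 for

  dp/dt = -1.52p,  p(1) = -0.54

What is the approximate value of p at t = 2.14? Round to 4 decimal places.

-0.1105

Midpoint: k1 = f(t_n, p_n); k2 = f(t_n + h/2, p_n + (h/2)·k1); p_{n+1} = p_n + h·k2.
t=1.000000, p=-0.540000:
  k1 = f(1.000000, -0.540000) = 0.820800
  k2 = f(1.190000, -0.384048) = 0.583753
  p ← -0.540000 + 0.38·0.583753 = -0.318174
t=1.380000, p=-0.318174:
  k1 = f(1.380000, -0.318174) = 0.483624
  k2 = f(1.570000, -0.226285) = 0.343954
  p ← -0.318174 + 0.38·0.343954 = -0.187472
t=1.760000, p=-0.187472:
  k1 = f(1.760000, -0.187472) = 0.284957
  k2 = f(1.950000, -0.133330) = 0.202661
  p ← -0.187472 + 0.38·0.202661 = -0.110460
p(2.14) ≈ -0.1105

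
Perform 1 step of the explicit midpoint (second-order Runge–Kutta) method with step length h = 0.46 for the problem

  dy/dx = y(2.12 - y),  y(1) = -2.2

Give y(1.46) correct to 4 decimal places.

-15.3258

Midpoint: k1 = f(x_n, y_n); k2 = f(x_n + h/2, y_n + (h/2)·k1); y_{n+1} = y_n + h·k2.
x=1.000000, y=-2.200000:
  k1 = f(1.000000, -2.200000) = -9.504000
  k2 = f(1.230000, -4.385920) = -28.534445
  y ← -2.200000 + 0.46·(-28.534445) = -15.325845
y(1.46) ≈ -15.3258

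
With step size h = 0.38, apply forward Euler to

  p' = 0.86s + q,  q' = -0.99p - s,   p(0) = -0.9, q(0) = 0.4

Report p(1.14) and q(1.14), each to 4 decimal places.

0.2379, 0.7159

Euler on (p,q): p_{n+1} = p_n + h·p', q_{n+1} = q_n + h·q'.
0.000000: (-0.900000, 0.400000); f=(0.400000, 0.891000) → (-0.748000, 0.738580)
0.380000: (-0.748000, 0.738580); f=(1.065380, 0.360520) → (-0.343156, 0.875578)
0.760000: (-0.343156, 0.875578); f=(1.529178, -0.420276) → (0.237932, 0.715873)
(p(1.14), q(1.14)) ≈ (0.2379, 0.7159)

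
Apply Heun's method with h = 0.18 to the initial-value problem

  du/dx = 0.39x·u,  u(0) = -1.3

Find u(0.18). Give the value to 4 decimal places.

Heun: k1 = f(x_n, u_n); k2 = f(x_n + h, u_n + h·k1); u_{n+1} = u_n + (h/2)·(k1 + k2).
x=0.000000, u=-1.300000:
  k1 = f(0.000000, -1.300000) = 0.000000
  k2 = f(0.180000, -1.300000) = -0.091260
  u ← -1.300000 + (0.18/2)·(0.000000 + (-0.091260)) = -1.308213
u(0.18) ≈ -1.3082

-1.3082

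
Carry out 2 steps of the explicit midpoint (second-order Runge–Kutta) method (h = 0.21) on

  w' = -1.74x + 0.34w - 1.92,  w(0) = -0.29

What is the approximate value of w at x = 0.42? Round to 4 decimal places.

Midpoint: k1 = f(x_n, w_n); k2 = f(x_n + h/2, w_n + (h/2)·k1); w_{n+1} = w_n + h·k2.
x=0.000000, w=-0.290000:
  k1 = f(0.000000, -0.290000) = -2.018600
  k2 = f(0.105000, -0.501953) = -2.273364
  w ← -0.290000 + 0.21·(-2.273364) = -0.767406
x=0.210000, w=-0.767406:
  k1 = f(0.210000, -0.767406) = -2.546318
  k2 = f(0.315000, -1.034770) = -2.819922
  w ← -0.767406 + 0.21·(-2.819922) = -1.359590
w(0.42) ≈ -1.3596

-1.3596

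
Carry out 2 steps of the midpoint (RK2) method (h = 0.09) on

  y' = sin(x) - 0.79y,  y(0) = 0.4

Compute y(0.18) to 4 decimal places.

0.3626

Midpoint: k1 = f(x_n, y_n); k2 = f(x_n + h/2, y_n + (h/2)·k1); y_{n+1} = y_n + h·k2.
x=0.000000, y=0.400000:
  k1 = f(0.000000, 0.400000) = -0.316000
  k2 = f(0.045000, 0.385780) = -0.259781
  y ← 0.400000 + 0.09·(-0.259781) = 0.376620
x=0.090000, y=0.376620:
  k1 = f(0.090000, 0.376620) = -0.207651
  k2 = f(0.135000, 0.367275) = -0.155557
  y ← 0.376620 + 0.09·(-0.155557) = 0.362620
y(0.18) ≈ 0.3626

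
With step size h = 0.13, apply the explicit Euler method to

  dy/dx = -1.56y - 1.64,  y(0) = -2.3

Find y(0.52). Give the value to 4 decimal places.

-1.5556

Euler: y_{n+1} = y_n + h·f(x_n, y_n).
x=0.000000, y=-2.300000: f=1.948000 → y ← -2.300000 + 0.13·1.948000 = -2.046760
x=0.130000, y=-2.046760: f=1.552946 → y ← -2.046760 + 0.13·1.552946 = -1.844877
x=0.260000, y=-1.844877: f=1.238008 → y ← -1.844877 + 0.13·1.238008 = -1.683936
x=0.390000, y=-1.683936: f=0.986940 → y ← -1.683936 + 0.13·0.986940 = -1.555634
y(0.52) ≈ -1.5556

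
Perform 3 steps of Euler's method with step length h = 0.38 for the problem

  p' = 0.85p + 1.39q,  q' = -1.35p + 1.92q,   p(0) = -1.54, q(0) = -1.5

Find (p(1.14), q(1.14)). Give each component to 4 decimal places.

-7.0955, -0.4776

Euler on (p,q): p_{n+1} = p_n + h·p', q_{n+1} = q_n + h·q'.
0.000000: (-1.540000, -1.500000); f=(-3.394000, -0.801000) → (-2.829720, -1.804380)
0.380000: (-2.829720, -1.804380); f=(-4.913350, 0.355712) → (-4.696793, -1.669209)
0.760000: (-4.696793, -1.669209); f=(-6.312475, 3.135789) → (-7.095534, -0.477610)
(p(1.14), q(1.14)) ≈ (-7.0955, -0.4776)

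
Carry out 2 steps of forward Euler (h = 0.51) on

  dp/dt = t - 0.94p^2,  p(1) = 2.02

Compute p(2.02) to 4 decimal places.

1.1861

Euler: p_{n+1} = p_n + h·f(t_n, p_n).
t=1.000000, p=2.020000: f=-2.835576 → p ← 2.020000 + 0.51·(-2.835576) = 0.573856
t=1.510000, p=0.573856: f=1.200448 → p ← 0.573856 + 0.51·1.200448 = 1.186085
p(2.02) ≈ 1.1861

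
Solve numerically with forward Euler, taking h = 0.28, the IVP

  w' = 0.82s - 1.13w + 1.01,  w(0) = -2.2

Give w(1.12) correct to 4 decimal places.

0.5290

Euler: w_{n+1} = w_n + h·f(s_n, w_n).
s=0.000000, w=-2.200000: f=3.496000 → w ← -2.200000 + 0.28·3.496000 = -1.221120
s=0.280000, w=-1.221120: f=2.619466 → w ← -1.221120 + 0.28·2.619466 = -0.487670
s=0.560000, w=-0.487670: f=2.020267 → w ← -0.487670 + 0.28·2.020267 = 0.078005
s=0.840000, w=0.078005: f=1.610654 → w ← 0.078005 + 0.28·1.610654 = 0.528988
w(1.12) ≈ 0.5290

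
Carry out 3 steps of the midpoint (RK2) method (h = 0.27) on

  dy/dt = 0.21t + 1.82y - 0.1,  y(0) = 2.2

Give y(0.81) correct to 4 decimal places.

Midpoint: k1 = f(t_n, y_n); k2 = f(t_n + h/2, y_n + (h/2)·k1); y_{n+1} = y_n + h·k2.
t=0.000000, y=2.200000:
  k1 = f(0.000000, 2.200000) = 3.904000
  k2 = f(0.135000, 2.727040) = 4.891563
  y ← 2.200000 + 0.27·4.891563 = 3.520722
t=0.270000, y=3.520722:
  k1 = f(0.270000, 3.520722) = 6.364414
  k2 = f(0.405000, 4.379918) = 7.956500
  y ← 3.520722 + 0.27·7.956500 = 5.668977
t=0.540000, y=5.668977:
  k1 = f(0.540000, 5.668977) = 10.330938
  k2 = f(0.675000, 7.063654) = 12.897600
  y ← 5.668977 + 0.27·12.897600 = 9.151329
y(0.81) ≈ 9.1513

9.1513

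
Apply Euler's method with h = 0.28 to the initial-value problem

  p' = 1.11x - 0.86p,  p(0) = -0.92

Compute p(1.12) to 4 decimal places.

Euler: p_{n+1} = p_n + h·f(x_n, p_n).
x=0.000000, p=-0.920000: f=0.791200 → p ← -0.920000 + 0.28·0.791200 = -0.698464
x=0.280000, p=-0.698464: f=0.911479 → p ← -0.698464 + 0.28·0.911479 = -0.443250
x=0.560000, p=-0.443250: f=1.002795 → p ← -0.443250 + 0.28·1.002795 = -0.162467
x=0.840000, p=-0.162467: f=1.072122 → p ← -0.162467 + 0.28·1.072122 = 0.137727
p(1.12) ≈ 0.1377

0.1377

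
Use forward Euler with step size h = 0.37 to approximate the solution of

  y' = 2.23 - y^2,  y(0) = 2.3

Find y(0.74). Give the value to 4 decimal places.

1.4883

Euler: y_{n+1} = y_n + h·f(s_n, y_n).
s=0.000000, y=2.300000: f=-3.060000 → y ← 2.300000 + 0.37·(-3.060000) = 1.167800
s=0.370000, y=1.167800: f=0.866243 → y ← 1.167800 + 0.37·0.866243 = 1.488310
y(0.74) ≈ 1.4883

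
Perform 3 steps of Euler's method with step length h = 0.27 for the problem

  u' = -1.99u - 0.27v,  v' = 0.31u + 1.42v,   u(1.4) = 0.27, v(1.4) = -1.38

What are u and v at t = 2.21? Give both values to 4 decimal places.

Euler on (u,v): u_{n+1} = u_n + h·u', v_{n+1} = v_n + h·v'.
1.400000: (0.270000, -1.380000); f=(-0.164700, -1.875900) → (0.225531, -1.886493)
1.670000: (0.225531, -1.886493); f=(0.060546, -2.608905) → (0.241879, -2.590897)
1.940000: (0.241879, -2.590897); f=(0.218204, -3.604092) → (0.300794, -3.564002)
(u(2.21), v(2.21)) ≈ (0.3008, -3.5640)

0.3008, -3.5640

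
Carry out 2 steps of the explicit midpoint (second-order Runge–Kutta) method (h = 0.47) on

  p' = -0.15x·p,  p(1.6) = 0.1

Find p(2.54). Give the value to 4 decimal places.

Midpoint: k1 = f(x_n, p_n); k2 = f(x_n + h/2, p_n + (h/2)·k1); p_{n+1} = p_n + h·k2.
x=1.600000, p=0.100000:
  k1 = f(1.600000, 0.100000) = -0.024000
  k2 = f(1.835000, 0.094360) = -0.025973
  p ← 0.100000 + 0.47·(-0.025973) = 0.087793
x=2.070000, p=0.087793:
  k1 = f(2.070000, 0.087793) = -0.027260
  k2 = f(2.305000, 0.081387) = -0.028140
  p ← 0.087793 + 0.47·(-0.028140) = 0.074567
p(2.54) ≈ 0.0746

0.0746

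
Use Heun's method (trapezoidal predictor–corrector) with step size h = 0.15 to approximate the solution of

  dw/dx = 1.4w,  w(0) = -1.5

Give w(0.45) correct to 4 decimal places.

-2.8053

Heun: k1 = f(x_n, w_n); k2 = f(x_n + h, w_n + h·k1); w_{n+1} = w_n + (h/2)·(k1 + k2).
x=0.000000, w=-1.500000:
  k1 = f(0.000000, -1.500000) = -2.100000
  k2 = f(0.150000, -1.815000) = -2.541000
  w ← -1.500000 + (0.15/2)·(-2.100000 + (-2.541000)) = -1.848075
x=0.150000, w=-1.848075:
  k1 = f(0.150000, -1.848075) = -2.587305
  k2 = f(0.300000, -2.236171) = -3.130639
  w ← -1.848075 + (0.15/2)·(-2.587305 + (-3.130639)) = -2.276921
x=0.300000, w=-2.276921:
  k1 = f(0.300000, -2.276921) = -3.187689
  k2 = f(0.450000, -2.755074) = -3.857104
  w ← -2.276921 + (0.15/2)·(-3.187689 + (-3.857104)) = -2.805280
w(0.45) ≈ -2.8053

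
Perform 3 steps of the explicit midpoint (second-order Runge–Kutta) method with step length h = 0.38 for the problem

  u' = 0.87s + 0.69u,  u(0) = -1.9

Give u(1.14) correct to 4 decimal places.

Midpoint: k1 = f(s_n, u_n); k2 = f(s_n + h/2, u_n + (h/2)·k1); u_{n+1} = u_n + h·k2.
s=0.000000, u=-1.900000:
  k1 = f(0.000000, -1.900000) = -1.311000
  k2 = f(0.190000, -2.149090) = -1.317572
  u ← -1.900000 + 0.38·(-1.317572) = -2.400677
s=0.380000, u=-2.400677:
  k1 = f(0.380000, -2.400677) = -1.325867
  k2 = f(0.570000, -2.652592) = -1.334389
  u ← -2.400677 + 0.38·(-1.334389) = -2.907745
s=0.760000, u=-2.907745:
  k1 = f(0.760000, -2.907745) = -1.345144
  k2 = f(0.950000, -3.163322) = -1.356192
  u ← -2.907745 + 0.38·(-1.356192) = -3.423098
u(1.14) ≈ -3.4231

-3.4231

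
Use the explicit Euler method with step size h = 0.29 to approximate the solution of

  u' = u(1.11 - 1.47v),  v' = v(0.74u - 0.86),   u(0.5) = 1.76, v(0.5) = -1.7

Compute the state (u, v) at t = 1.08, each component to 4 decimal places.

Euler on (u,v): u_{n+1} = u_n + h·u', v_{n+1} = v_n + h·v'.
0.500000: (1.760000, -1.700000); f=(6.351840, -0.752080) → (3.602034, -1.918103)
0.790000: (3.602034, -1.918103); f=(14.154593, -3.463145) → (7.706866, -2.922415)
(u(1.08), v(1.08)) ≈ (7.7069, -2.9224)

7.7069, -2.9224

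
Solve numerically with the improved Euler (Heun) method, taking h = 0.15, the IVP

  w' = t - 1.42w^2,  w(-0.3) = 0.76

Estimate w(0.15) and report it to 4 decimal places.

0.5002

Heun: k1 = f(t_n, w_n); k2 = f(t_n + h, w_n + h·k1); w_{n+1} = w_n + (h/2)·(k1 + k2).
t=-0.300000, w=0.760000:
  k1 = f(-0.300000, 0.760000) = -1.120192
  k2 = f(-0.150000, 0.591971) = -0.647610
  w ← 0.760000 + (0.15/2)·(-1.120192 + (-0.647610)) = 0.627415
t=-0.150000, w=0.627415:
  k1 = f(-0.150000, 0.627415) = -0.708982
  k2 = f(0.000000, 0.521068) = -0.385546
  w ← 0.627415 + (0.15/2)·(-0.708982 + (-0.385546)) = 0.545325
t=0.000000, w=0.545325:
  k1 = f(0.000000, 0.545325) = -0.422279
  k2 = f(0.150000, 0.481983) = -0.179877
  w ← 0.545325 + (0.15/2)·(-0.422279 + (-0.179877)) = 0.500163
w(0.15) ≈ 0.5002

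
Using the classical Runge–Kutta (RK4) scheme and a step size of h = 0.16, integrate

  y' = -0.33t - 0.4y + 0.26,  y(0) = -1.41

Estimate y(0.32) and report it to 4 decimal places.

RK4: k1 = f(t_n, y_n); k2 = f(t_n + h/2, y_n + (h/2)·k1); k3 = f(t_n + h/2, y_n + (h/2)·k2); k4 = f(t_n + h, y_n + h·k3); y_{n+1} = y_n + (h/6)·(k1 + 2k2 + 2k3 + k4).
t=0.000000, y=-1.410000:
  k1 = f(0.000000, -1.410000) = 0.824000
  k2 = f(0.080000, -1.344080) = 0.771232
  k3 = f(0.080000, -1.348301) = 0.772921
  k4 = f(0.160000, -1.286333) = 0.721733
  y ← -1.410000 + (0.16/6)·(k1 + 2k2 + 2k3 + k4) = -1.286426
t=0.160000, y=-1.286426:
  k1 = f(0.160000, -1.286426) = 0.721770
  k2 = f(0.240000, -1.228684) = 0.672274
  k3 = f(0.240000, -1.232644) = 0.673858
  k4 = f(0.320000, -1.178608) = 0.625843
  y ← -1.286426 + (0.16/6)·(k1 + 2k2 + 2k3 + k4) = -1.178696
y(0.32) ≈ -1.1787

-1.1787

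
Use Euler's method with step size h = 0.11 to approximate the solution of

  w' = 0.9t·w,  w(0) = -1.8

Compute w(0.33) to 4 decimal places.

Euler: w_{n+1} = w_n + h·f(t_n, w_n).
t=0.000000, w=-1.800000: f=0.000000 → w ← -1.800000 + 0.11·0.000000 = -1.800000
t=0.110000, w=-1.800000: f=-0.178200 → w ← -1.800000 + 0.11·(-0.178200) = -1.819602
t=0.220000, w=-1.819602: f=-0.360281 → w ← -1.819602 + 0.11·(-0.360281) = -1.859233
w(0.33) ≈ -1.8592

-1.8592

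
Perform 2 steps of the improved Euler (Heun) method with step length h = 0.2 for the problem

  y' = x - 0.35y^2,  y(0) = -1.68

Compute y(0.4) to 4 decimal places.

Heun: k1 = f(x_n, y_n); k2 = f(x_n + h, y_n + h·k1); y_{n+1} = y_n + (h/2)·(k1 + k2).
x=0.000000, y=-1.680000:
  k1 = f(0.000000, -1.680000) = -0.987840
  k2 = f(0.200000, -1.877568) = -1.033842
  y ← -1.680000 + (0.2/2)·(-0.987840 + (-1.033842)) = -1.882168
x=0.200000, y=-1.882168:
  k1 = f(0.200000, -1.882168) = -1.039895
  k2 = f(0.400000, -2.090147) = -1.129050
  y ← -1.882168 + (0.2/2)·(-1.039895 + (-1.129050)) = -2.099063
y(0.4) ≈ -2.0991

-2.0991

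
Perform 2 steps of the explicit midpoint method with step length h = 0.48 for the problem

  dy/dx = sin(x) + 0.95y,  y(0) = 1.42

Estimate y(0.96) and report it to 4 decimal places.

Midpoint: k1 = f(x_n, y_n); k2 = f(x_n + h/2, y_n + (h/2)·k1); y_{n+1} = y_n + h·k2.
x=0.000000, y=1.420000:
  k1 = f(0.000000, 1.420000) = 1.349000
  k2 = f(0.240000, 1.743760) = 1.894275
  y ← 1.420000 + 0.48·1.894275 = 2.329252
x=0.480000, y=2.329252:
  k1 = f(0.480000, 2.329252) = 2.674568
  k2 = f(0.720000, 2.971148) = 3.481975
  y ← 2.329252 + 0.48·3.481975 = 4.000600
y(0.96) ≈ 4.0006

4.0006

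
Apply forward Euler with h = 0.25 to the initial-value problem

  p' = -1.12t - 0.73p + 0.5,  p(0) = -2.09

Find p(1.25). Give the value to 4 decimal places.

Euler: p_{n+1} = p_n + h·f(t_n, p_n).
t=0.000000, p=-2.090000: f=2.025700 → p ← -2.090000 + 0.25·2.025700 = -1.583575
t=0.250000, p=-1.583575: f=1.376010 → p ← -1.583575 + 0.25·1.376010 = -1.239573
t=0.500000, p=-1.239573: f=0.844888 → p ← -1.239573 + 0.25·0.844888 = -1.028351
t=0.750000, p=-1.028351: f=0.410696 → p ← -1.028351 + 0.25·0.410696 = -0.925677
t=1.000000, p=-0.925677: f=0.055744 → p ← -0.925677 + 0.25·0.055744 = -0.911741
p(1.25) ≈ -0.9117

-0.9117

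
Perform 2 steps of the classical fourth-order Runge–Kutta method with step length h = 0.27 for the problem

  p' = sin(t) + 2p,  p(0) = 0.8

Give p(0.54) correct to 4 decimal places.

2.5660

RK4: k1 = f(t_n, p_n); k2 = f(t_n + h/2, p_n + (h/2)·k1); k3 = f(t_n + h/2, p_n + (h/2)·k2); k4 = f(t_n + h, p_n + h·k3); p_{n+1} = p_n + (h/6)·(k1 + 2k2 + 2k3 + k4).
t=0.000000, p=0.800000:
  k1 = f(0.000000, 0.800000) = 1.600000
  k2 = f(0.135000, 1.016000) = 2.166590
  k3 = f(0.135000, 1.092490) = 2.319570
  k4 = f(0.270000, 1.426284) = 3.119299
  p ← 0.800000 + (0.27/6)·(k1 + 2k2 + 2k3 + k4) = 1.416123
t=0.270000, p=1.416123:
  k1 = f(0.270000, 1.416123) = 3.098977
  k2 = f(0.405000, 1.834485) = 4.062988
  k3 = f(0.405000, 1.964626) = 4.323271
  k4 = f(0.540000, 2.583406) = 5.680948
  p ← 1.416123 + (0.27/6)·(k1 + 2k2 + 2k3 + k4) = 2.565983
p(0.54) ≈ 2.5660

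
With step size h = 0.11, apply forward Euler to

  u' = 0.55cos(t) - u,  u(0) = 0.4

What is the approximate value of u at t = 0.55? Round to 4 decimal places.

Euler: u_{n+1} = u_n + h·f(t_n, u_n).
t=0.000000, u=0.400000: f=0.150000 → u ← 0.400000 + 0.11·0.150000 = 0.416500
t=0.110000, u=0.416500: f=0.130176 → u ← 0.416500 + 0.11·0.130176 = 0.430819
t=0.220000, u=0.430819: f=0.105924 → u ← 0.430819 + 0.11·0.105924 = 0.442471
t=0.330000, u=0.442471: f=0.077852 → u ← 0.442471 + 0.11·0.077852 = 0.451035
t=0.440000, u=0.451035: f=0.046579 → u ← 0.451035 + 0.11·0.046579 = 0.456158
u(0.55) ≈ 0.4562

0.4562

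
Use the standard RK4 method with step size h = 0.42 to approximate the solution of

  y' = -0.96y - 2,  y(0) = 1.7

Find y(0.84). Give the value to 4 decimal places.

-0.3938

RK4: k1 = f(t_n, y_n); k2 = f(t_n + h/2, y_n + (h/2)·k1); k3 = f(t_n + h/2, y_n + (h/2)·k2); k4 = f(t_n + h, y_n + h·k3); y_{n+1} = y_n + (h/6)·(k1 + 2k2 + 2k3 + k4).
t=0.000000, y=1.700000:
  k1 = f(0.000000, 1.700000) = -3.632000
  k2 = f(0.210000, 0.937280) = -2.899789
  k3 = f(0.210000, 1.091044) = -3.047403
  k4 = f(0.420000, 0.420091) = -2.403287
  y ← 1.700000 + (0.42/6)·(k1 + 2k2 + 2k3 + k4) = 0.444923
t=0.420000, y=0.444923:
  k1 = f(0.420000, 0.444923) = -2.427126
  k2 = f(0.630000, -0.064773) = -1.937818
  k3 = f(0.630000, 0.037981) = -2.036462
  k4 = f(0.840000, -0.410391) = -1.606025
  y ← 0.444923 + (0.42/6)·(k1 + 2k2 + 2k3 + k4) = -0.393797
y(0.84) ≈ -0.3938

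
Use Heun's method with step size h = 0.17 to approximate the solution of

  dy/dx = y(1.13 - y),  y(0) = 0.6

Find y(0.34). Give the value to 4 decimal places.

Heun: k1 = f(x_n, y_n); k2 = f(x_n + h, y_n + h·k1); y_{n+1} = y_n + (h/2)·(k1 + k2).
x=0.000000, y=0.600000:
  k1 = f(0.000000, 0.600000) = 0.318000
  k2 = f(0.170000, 0.654060) = 0.311293
  y ← 0.600000 + (0.17/2)·(0.318000 + 0.311293) = 0.653490
x=0.170000, y=0.653490:
  k1 = f(0.170000, 0.653490) = 0.311395
  k2 = f(0.340000, 0.706427) = 0.299223
  y ← 0.653490 + (0.17/2)·(0.311395 + 0.299223) = 0.705392
y(0.34) ≈ 0.7054

0.7054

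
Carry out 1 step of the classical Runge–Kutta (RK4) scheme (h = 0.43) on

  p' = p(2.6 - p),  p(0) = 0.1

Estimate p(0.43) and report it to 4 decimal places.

RK4: k1 = f(t_n, p_n); k2 = f(t_n + h/2, p_n + (h/2)·k1); k3 = f(t_n + h/2, p_n + (h/2)·k2); k4 = f(t_n + h, p_n + h·k3); p_{n+1} = p_n + (h/6)·(k1 + 2k2 + 2k3 + k4).
t=0.000000, p=0.100000:
  k1 = f(0.000000, 0.100000) = 0.250000
  k2 = f(0.215000, 0.153750) = 0.376111
  k3 = f(0.215000, 0.180864) = 0.437534
  k4 = f(0.430000, 0.288140) = 0.666139
  p ← 0.100000 + (0.43/6)·(k1 + 2k2 + 2k3 + k4) = 0.282279
p(0.43) ≈ 0.2823

0.2823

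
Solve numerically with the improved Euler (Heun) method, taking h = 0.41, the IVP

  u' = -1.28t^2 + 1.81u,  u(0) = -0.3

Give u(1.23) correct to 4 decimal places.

-3.8583

Heun: k1 = f(t_n, u_n); k2 = f(t_n + h, u_n + h·k1); u_{n+1} = u_n + (h/2)·(k1 + k2).
t=0.000000, u=-0.300000:
  k1 = f(0.000000, -0.300000) = -0.543000
  k2 = f(0.410000, -0.522630) = -1.161128
  u ← -0.300000 + (0.41/2)·(-0.543000 + (-1.161128)) = -0.649346
t=0.410000, u=-0.649346:
  k1 = f(0.410000, -0.649346) = -1.390485
  k2 = f(0.820000, -1.219445) = -3.067868
  u ← -0.649346 + (0.41/2)·(-1.390485 + (-3.067868)) = -1.563309
t=0.820000, u=-1.563309:
  k1 = f(0.820000, -1.563309) = -3.690260
  k2 = f(1.230000, -3.076315) = -7.504643
  u ← -1.563309 + (0.41/2)·(-3.690260 + (-7.504643)) = -3.858264
u(1.23) ≈ -3.8583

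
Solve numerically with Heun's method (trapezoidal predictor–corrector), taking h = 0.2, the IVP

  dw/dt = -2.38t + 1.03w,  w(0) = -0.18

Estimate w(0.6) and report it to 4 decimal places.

Heun: k1 = f(t_n, w_n); k2 = f(t_n + h, w_n + h·k1); w_{n+1} = w_n + (h/2)·(k1 + k2).
t=0.000000, w=-0.180000:
  k1 = f(0.000000, -0.180000) = -0.185400
  k2 = f(0.200000, -0.217080) = -0.699592
  w ← -0.180000 + (0.2/2)·(-0.185400 + (-0.699592)) = -0.268499
t=0.200000, w=-0.268499:
  k1 = f(0.200000, -0.268499) = -0.752554
  k2 = f(0.400000, -0.419010) = -1.383580
  w ← -0.268499 + (0.2/2)·(-0.752554 + (-1.383580)) = -0.482113
t=0.400000, w=-0.482113:
  k1 = f(0.400000, -0.482113) = -1.448576
  k2 = f(0.600000, -0.771828) = -2.222983
  w ← -0.482113 + (0.2/2)·(-1.448576 + (-2.222983)) = -0.849269
w(0.6) ≈ -0.8493

-0.8493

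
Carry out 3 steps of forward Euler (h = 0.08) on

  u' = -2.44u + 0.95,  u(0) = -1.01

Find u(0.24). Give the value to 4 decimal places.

Euler: u_{n+1} = u_n + h·f(x_n, u_n).
x=0.000000, u=-1.010000: f=3.414400 → u ← -1.010000 + 0.08·3.414400 = -0.736848
x=0.080000, u=-0.736848: f=2.747909 → u ← -0.736848 + 0.08·2.747909 = -0.517015
x=0.160000, u=-0.517015: f=2.211517 → u ← -0.517015 + 0.08·2.211517 = -0.340094
u(0.24) ≈ -0.3401

-0.3401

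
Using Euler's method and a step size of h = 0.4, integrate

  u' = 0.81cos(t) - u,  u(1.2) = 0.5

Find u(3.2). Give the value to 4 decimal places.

-0.4451

Euler: u_{n+1} = u_n + h·f(t_n, u_n).
t=1.200000, u=0.500000: f=-0.206490 → u ← 0.500000 + 0.4·(-0.206490) = 0.417404
t=1.600000, u=0.417404: f=-0.441056 → u ← 0.417404 + 0.4·(-0.441056) = 0.240982
t=2.000000, u=0.240982: f=-0.578061 → u ← 0.240982 + 0.4·(-0.578061) = 0.009757
t=2.400000, u=0.009757: f=-0.607046 → u ← 0.009757 + 0.4·(-0.607046) = -0.233061
t=2.800000, u=-0.233061: f=-0.530139 → u ← -0.233061 + 0.4·(-0.530139) = -0.445117
u(3.2) ≈ -0.4451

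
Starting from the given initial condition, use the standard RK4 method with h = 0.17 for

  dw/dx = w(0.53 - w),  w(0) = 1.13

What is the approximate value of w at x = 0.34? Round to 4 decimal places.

RK4: k1 = f(x_n, w_n); k2 = f(x_n + h/2, w_n + (h/2)·k1); k3 = f(x_n + h/2, w_n + (h/2)·k2); k4 = f(x_n + h, w_n + h·k3); w_{n+1} = w_n + (h/6)·(k1 + 2k2 + 2k3 + k4).
x=0.000000, w=1.130000:
  k1 = f(0.000000, 1.130000) = -0.678000
  k2 = f(0.085000, 1.072370) = -0.581621
  k3 = f(0.085000, 1.080562) = -0.594917
  k4 = f(0.170000, 1.028864) = -0.513263
  w ← 1.130000 + (0.17/6)·(k1 + 2k2 + 2k3 + k4) = 1.029577
x=0.170000, w=1.029577:
  k1 = f(0.170000, 1.029577) = -0.514353
  k2 = f(0.255000, 0.985857) = -0.449410
  k3 = f(0.255000, 0.991377) = -0.457399
  k4 = f(0.340000, 0.951819) = -0.401496
  w ← 1.029577 + (0.17/6)·(k1 + 2k2 + 2k3 + k4) = 0.952242
w(0.34) ≈ 0.9522

0.9522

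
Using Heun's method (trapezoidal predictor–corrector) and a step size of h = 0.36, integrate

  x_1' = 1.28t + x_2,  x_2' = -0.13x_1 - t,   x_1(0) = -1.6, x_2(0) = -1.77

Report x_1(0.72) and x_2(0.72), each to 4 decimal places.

-2.5254, -1.8284

Heun on (x_1,x_2): k1 = f(t_n, state_n); k2 = f(t_n + h, state_n + h·k1); state_{n+1} = state_n + (h/2)·(k1 + k2).
0.000000: (-1.600000, -1.770000)
  k1 = (-1.770000, 0.208000)
  predictor → (-2.237200, -1.695120)
  k2 = (-1.234320, -0.069164)
  → (-2.140778, -1.745010)
0.360000: (-2.140778, -1.745010)
  k1 = (-1.284210, -0.081699)
  predictor → (-2.603093, -1.774421)
  k2 = (-0.852821, -0.381598)
  → (-2.525443, -1.828403)
(x_1(0.72), x_2(0.72)) ≈ (-2.5254, -1.8284)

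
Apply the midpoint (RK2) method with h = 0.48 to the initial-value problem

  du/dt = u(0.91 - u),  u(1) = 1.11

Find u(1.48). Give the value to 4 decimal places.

Midpoint: k1 = f(t_n, u_n); k2 = f(t_n + h/2, u_n + (h/2)·k1); u_{n+1} = u_n + h·k2.
t=1.000000, u=1.110000:
  k1 = f(1.000000, 1.110000) = -0.222000
  k2 = f(1.240000, 1.056720) = -0.155042
  u ← 1.110000 + 0.48·(-0.155042) = 1.035580
u(1.48) ≈ 1.0356

1.0356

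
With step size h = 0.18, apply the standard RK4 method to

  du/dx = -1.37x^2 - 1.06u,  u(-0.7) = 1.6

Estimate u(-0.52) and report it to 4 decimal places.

1.2387

RK4: k1 = f(x_n, u_n); k2 = f(x_n + h/2, u_n + (h/2)·k1); k3 = f(x_n + h/2, u_n + (h/2)·k2); k4 = f(x_n + h, u_n + h·k3); u_{n+1} = u_n + (h/6)·(k1 + 2k2 + 2k3 + k4).
x=-0.700000, u=1.600000:
  k1 = f(-0.700000, 1.600000) = -2.367300
  k2 = f(-0.610000, 1.386943) = -1.979937
  k3 = f(-0.610000, 1.421806) = -2.016891
  k4 = f(-0.520000, 1.236960) = -1.681625
  u ← 1.600000 + (0.18/6)·(k1 + 2k2 + 2k3 + k4) = 1.238723
u(-0.52) ≈ 1.2387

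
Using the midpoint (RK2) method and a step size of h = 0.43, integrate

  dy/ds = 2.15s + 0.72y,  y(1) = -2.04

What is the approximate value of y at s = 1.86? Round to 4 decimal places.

-0.3149

Midpoint: k1 = f(s_n, y_n); k2 = f(s_n + h/2, y_n + (h/2)·k1); y_{n+1} = y_n + h·k2.
s=1.000000, y=-2.040000:
  k1 = f(1.000000, -2.040000) = 0.681200
  k2 = f(1.215000, -1.893542) = 1.248900
  y ← -2.040000 + 0.43·1.248900 = -1.502973
s=1.430000, y=-1.502973:
  k1 = f(1.430000, -1.502973) = 1.992359
  k2 = f(1.645000, -1.074616) = 2.763027
  y ← -1.502973 + 0.43·2.763027 = -0.314872
y(1.86) ≈ -0.3149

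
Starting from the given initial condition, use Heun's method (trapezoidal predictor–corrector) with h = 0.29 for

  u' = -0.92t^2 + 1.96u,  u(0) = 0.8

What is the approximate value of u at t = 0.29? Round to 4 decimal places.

1.3727

Heun: k1 = f(t_n, u_n); k2 = f(t_n + h, u_n + h·k1); u_{n+1} = u_n + (h/2)·(k1 + k2).
t=0.000000, u=0.800000:
  k1 = f(0.000000, 0.800000) = 1.568000
  k2 = f(0.290000, 1.254720) = 2.381879
  u ← 0.800000 + (0.29/2)·(1.568000 + 2.381879) = 1.372732
u(0.29) ≈ 1.3727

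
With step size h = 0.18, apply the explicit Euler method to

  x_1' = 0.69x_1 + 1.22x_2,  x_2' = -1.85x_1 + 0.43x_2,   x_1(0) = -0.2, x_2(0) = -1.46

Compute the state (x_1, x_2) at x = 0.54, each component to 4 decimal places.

-1.3778, -1.2386

Euler on (x_1,x_2): x_1_{n+1} = x_1_n + h·x_1', x_2_{n+1} = x_2_n + h·x_2'.
0.000000: (-0.200000, -1.460000); f=(-1.919200, -0.257800) → (-0.545456, -1.506404)
0.180000: (-0.545456, -1.506404); f=(-2.214178, 0.361340) → (-0.944008, -1.441363)
0.360000: (-0.944008, -1.441363); f=(-2.409828, 1.126629) → (-1.377777, -1.238570)
(x_1(0.54), x_2(0.54)) ≈ (-1.3778, -1.2386)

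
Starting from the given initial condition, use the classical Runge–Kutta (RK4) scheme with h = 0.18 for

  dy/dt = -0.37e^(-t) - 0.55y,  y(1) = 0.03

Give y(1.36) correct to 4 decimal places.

RK4: k1 = f(t_n, y_n); k2 = f(t_n + h/2, y_n + (h/2)·k1); k3 = f(t_n + h/2, y_n + (h/2)·k2); k4 = f(t_n + h, y_n + h·k3); y_{n+1} = y_n + (h/6)·(k1 + 2k2 + 2k3 + k4).
t=1.000000, y=0.030000:
  k1 = f(1.000000, 0.030000) = -0.152615
  k2 = f(1.090000, 0.016265) = -0.133346
  k3 = f(1.090000, 0.017999) = -0.134299
  k4 = f(1.180000, 0.005826) = -0.116897
  y ← 0.030000 + (0.18/6)·(k1 + 2k2 + 2k3 + k4) = 0.005856
t=1.180000, y=0.005856:
  k1 = f(1.180000, 0.005856) = -0.116914
  k2 = f(1.270000, -0.004666) = -0.101341
  k3 = f(1.270000, -0.003265) = -0.102112
  k4 = f(1.360000, -0.012524) = -0.088076
  y ← 0.005856 + (0.18/6)·(k1 + 2k2 + 2k3 + k4) = -0.012501
y(1.36) ≈ -0.0125

-0.0125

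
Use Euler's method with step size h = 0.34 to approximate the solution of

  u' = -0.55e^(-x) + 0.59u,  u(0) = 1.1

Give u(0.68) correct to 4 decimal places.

1.2280

Euler: u_{n+1} = u_n + h·f(x_n, u_n).
x=0.000000, u=1.100000: f=0.099000 → u ← 1.100000 + 0.34·0.099000 = 1.133660
x=0.340000, u=1.133660: f=0.277386 → u ← 1.133660 + 0.34·0.277386 = 1.227971
u(0.68) ≈ 1.2280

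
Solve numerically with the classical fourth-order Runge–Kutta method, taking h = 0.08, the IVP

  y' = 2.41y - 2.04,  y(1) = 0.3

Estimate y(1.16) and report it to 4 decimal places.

RK4: k1 = f(t_n, y_n); k2 = f(t_n + h/2, y_n + (h/2)·k1); k3 = f(t_n + h/2, y_n + (h/2)·k2); k4 = f(t_n + h, y_n + h·k3); y_{n+1} = y_n + (h/6)·(k1 + 2k2 + 2k3 + k4).
t=1.000000, y=0.300000:
  k1 = f(1.000000, 0.300000) = -1.317000
  k2 = f(1.040000, 0.247320) = -1.443959
  k3 = f(1.040000, 0.242242) = -1.456198
  k4 = f(1.080000, 0.183504) = -1.597755
  y ← 0.300000 + (0.08/6)·(k1 + 2k2 + 2k3 + k4) = 0.183799
t=1.080000, y=0.183799:
  k1 = f(1.080000, 0.183799) = -1.597044
  k2 = f(1.120000, 0.119917) = -1.750999
  k3 = f(1.120000, 0.113759) = -1.765841
  k4 = f(1.160000, 0.042532) = -1.937498
  y ← 0.183799 + (0.08/6)·(k1 + 2k2 + 2k3 + k4) = 0.042889
y(1.16) ≈ 0.0429

0.0429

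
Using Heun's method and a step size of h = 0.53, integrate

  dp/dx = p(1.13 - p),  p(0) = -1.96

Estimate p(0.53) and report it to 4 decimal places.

Heun: k1 = f(x_n, p_n); k2 = f(x_n + h, p_n + h·k1); p_{n+1} = p_n + (h/2)·(k1 + k2).
x=0.000000, p=-1.960000:
  k1 = f(0.000000, -1.960000) = -6.056400
  k2 = f(0.530000, -5.169892) = -32.569761
  p ← -1.960000 + (0.53/2)·(-6.056400 + (-32.569761)) = -12.195933
p(0.53) ≈ -12.1959

-12.1959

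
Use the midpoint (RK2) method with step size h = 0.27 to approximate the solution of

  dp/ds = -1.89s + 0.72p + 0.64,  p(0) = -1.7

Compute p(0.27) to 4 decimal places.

-1.9419

Midpoint: k1 = f(s_n, p_n); k2 = f(s_n + h/2, p_n + (h/2)·k1); p_{n+1} = p_n + h·k2.
s=0.000000, p=-1.700000:
  k1 = f(0.000000, -1.700000) = -0.584000
  k2 = f(0.135000, -1.778840) = -0.895915
  p ← -1.700000 + 0.27·(-0.895915) = -1.941897
p(0.27) ≈ -1.9419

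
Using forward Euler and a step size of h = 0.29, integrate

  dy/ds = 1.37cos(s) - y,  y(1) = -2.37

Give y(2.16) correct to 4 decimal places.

Euler: y_{n+1} = y_n + h·f(s_n, y_n).
s=1.000000, y=-2.370000: f=3.110214 → y ← -2.370000 + 0.29·3.110214 = -1.468038
s=1.290000, y=-1.468038: f=1.847693 → y ← -1.468038 + 0.29·1.847693 = -0.932207
s=1.580000, y=-0.932207: f=0.919598 → y ← -0.932207 + 0.29·0.919598 = -0.665523
s=1.870000, y=-0.665523: f=0.261703 → y ← -0.665523 + 0.29·0.261703 = -0.589629
y(2.16) ≈ -0.5896

-0.5896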